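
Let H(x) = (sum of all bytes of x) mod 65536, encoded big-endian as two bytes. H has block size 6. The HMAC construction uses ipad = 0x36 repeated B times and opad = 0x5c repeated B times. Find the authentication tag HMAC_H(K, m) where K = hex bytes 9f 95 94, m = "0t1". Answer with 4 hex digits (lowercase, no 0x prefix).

Key hex bytes 9f 95 94 is 3 bytes ≤ B = 6; zero-pad to 6 bytes: K' = 9f 95 94 00 00 00.
K' ⊕ ipad = a9 a3 a2 36 36 36.  K' ⊕ opad = c3 c9 c8 5c 5c 5c.
Inner input = (K'⊕ipad) ∥ m = a9 a3 a2 36 36 36 ∥ 30 74 31.
Inner hash: sum = 169+163+162+54+54+54+48+116+49 = 869 → 03 65.
Outer input = (K'⊕opad) ∥ inner = c3 c9 c8 5c 5c 5c ∥ 03 65.
Outer hash (tag): sum = 195+201+200+92+92+92+3+101 = 976 → 03 d0.

03d0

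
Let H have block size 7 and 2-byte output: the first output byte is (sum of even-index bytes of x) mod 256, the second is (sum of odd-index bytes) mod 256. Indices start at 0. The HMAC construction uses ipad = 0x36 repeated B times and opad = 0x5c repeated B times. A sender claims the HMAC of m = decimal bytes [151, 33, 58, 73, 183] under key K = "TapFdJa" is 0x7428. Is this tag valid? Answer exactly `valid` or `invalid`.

Key "TapFdJa" = 54 61 70 46 64 4a 61 is exactly B = 7 bytes: K' = 54 61 70 46 64 4a 61.
K' ⊕ ipad = 62 57 46 70 52 7c 57; K' ⊕ opad = 08 3d 2c 1a 38 16 3d.
Inner hash: even-index sum = 443 mod 256 = 187; odd-index sum = 715 mod 256 = 203 → bb cb.
Outer hash (recomputed tag): even-index sum = 372 mod 256 = 116; odd-index sum = 296 mod 256 = 40 → 74 28.
Recomputed tag = 7428; claimed = 7428 → match.

valid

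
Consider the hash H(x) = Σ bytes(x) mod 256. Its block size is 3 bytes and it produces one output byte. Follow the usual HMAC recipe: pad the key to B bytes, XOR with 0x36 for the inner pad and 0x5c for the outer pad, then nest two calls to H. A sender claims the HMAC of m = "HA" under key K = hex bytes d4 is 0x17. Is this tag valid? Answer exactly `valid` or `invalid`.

Key hex bytes d4 is 1 byte ≤ B = 3; zero-pad to 3 bytes: K' = d4 00 00.
K' ⊕ ipad = e2 36 36; K' ⊕ opad = 88 5c 5c.
Inner hash: sum = 226+54+54+72+65 = 471; mod 256 = 215 → d7.
Outer hash (recomputed tag): sum = 136+92+92+215 = 535; mod 256 = 23 → 17.
Recomputed tag = 17; claimed = 17 → match.

valid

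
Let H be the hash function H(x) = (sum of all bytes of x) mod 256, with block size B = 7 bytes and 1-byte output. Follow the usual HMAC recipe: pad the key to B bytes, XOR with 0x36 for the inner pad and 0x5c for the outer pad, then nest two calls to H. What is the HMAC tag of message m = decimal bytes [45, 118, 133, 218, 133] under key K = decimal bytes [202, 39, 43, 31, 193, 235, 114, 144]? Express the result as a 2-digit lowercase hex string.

87

Key decimal bytes [202, 39, 43, 31, 193, 235, 114, 144] = ca 27 2b 1f c1 eb 72 90 is 8 bytes > B = 7, so hash it first: H(key) = e9, then zero-pad to 7 bytes: K' = e9 00 00 00 00 00 00.
K' ⊕ ipad = df 36 36 36 36 36 36.  K' ⊕ opad = b5 5c 5c 5c 5c 5c 5c.
Inner input = (K'⊕ipad) ∥ m = df 36 36 36 36 36 36 ∥ 2d 76 85 da 85.
Inner hash: sum = 223+54+54+54+54+54+54+45+118+133+218+133 = 1194; mod 256 = 170 → aa.
Outer input = (K'⊕opad) ∥ inner = b5 5c 5c 5c 5c 5c 5c ∥ aa.
Outer hash (tag): sum = 181+92+92+92+92+92+92+170 = 903; mod 256 = 135 → 87.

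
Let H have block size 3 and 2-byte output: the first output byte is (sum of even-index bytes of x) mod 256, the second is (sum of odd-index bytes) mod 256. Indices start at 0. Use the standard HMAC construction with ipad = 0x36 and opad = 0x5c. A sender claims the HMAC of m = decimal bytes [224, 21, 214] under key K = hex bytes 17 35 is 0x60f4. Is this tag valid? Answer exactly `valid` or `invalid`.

Key hex bytes 17 35 is 2 bytes ≤ B = 3; zero-pad to 3 bytes: K' = 17 35 00.
K' ⊕ ipad = 21 03 36; K' ⊕ opad = 4b 69 5c.
Inner hash: even-index sum = 108 mod 256 = 108; odd-index sum = 441 mod 256 = 185 → 6c b9.
Outer hash (recomputed tag): even-index sum = 352 mod 256 = 96; odd-index sum = 213 mod 256 = 213 → 60 d5.
Recomputed tag = 60d5; claimed = 60f4 → mismatch.

invalid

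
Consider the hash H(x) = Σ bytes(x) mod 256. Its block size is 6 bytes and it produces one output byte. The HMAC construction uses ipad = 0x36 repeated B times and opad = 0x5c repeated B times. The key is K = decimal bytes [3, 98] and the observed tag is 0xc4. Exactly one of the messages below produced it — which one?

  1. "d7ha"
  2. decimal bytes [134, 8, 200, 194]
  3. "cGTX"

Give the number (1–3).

Key decimal bytes [3, 98] = 03 62 is 2 bytes ≤ B = 6; zero-pad to 6 bytes: K' = 03 62 00 00 00 00.
K' ⊕ ipad = 35 54 36 36 36 36; K' ⊕ opad = 5f 3e 5c 5c 5c 5c.
m1: inner = H(35 54 36 36 36 36 64 37 68 61) = c5; tag = H(5f 3e 5c 5c 5c 5c c5) = d2
m2: inner = H(35 54 36 36 36 36 86 08 c8 c2) = 79; tag = H(5f 3e 5c 5c 5c 5c 79) = 86
m3: inner = H(35 54 36 36 36 36 63 47 54 58) = b7; tag = H(5f 3e 5c 5c 5c 5c b7) = c4 ← matches

3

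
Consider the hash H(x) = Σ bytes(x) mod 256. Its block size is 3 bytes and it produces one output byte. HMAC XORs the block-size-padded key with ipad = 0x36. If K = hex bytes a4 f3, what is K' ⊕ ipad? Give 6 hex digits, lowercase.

92c536

Key hex bytes a4 f3 is 2 bytes ≤ B = 3; zero-pad to 3 bytes: K' = a4 f3 00.
XOR each byte with 0x36: a4⊕36=92, f3⊕36=c5, 00⊕36=36.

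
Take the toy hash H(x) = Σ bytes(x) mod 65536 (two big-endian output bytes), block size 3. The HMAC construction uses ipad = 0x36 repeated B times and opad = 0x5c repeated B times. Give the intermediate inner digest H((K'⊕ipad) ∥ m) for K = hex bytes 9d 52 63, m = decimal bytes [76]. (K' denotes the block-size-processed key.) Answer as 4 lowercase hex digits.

01b0

Key hex bytes 9d 52 63 is exactly B = 3 bytes: K' = 9d 52 63.
K' ⊕ ipad = ab 64 55.
Inner input = ab 64 55 ∥ 4c.
Inner hash: sum = 171+100+85+76 = 432 → 01 b0.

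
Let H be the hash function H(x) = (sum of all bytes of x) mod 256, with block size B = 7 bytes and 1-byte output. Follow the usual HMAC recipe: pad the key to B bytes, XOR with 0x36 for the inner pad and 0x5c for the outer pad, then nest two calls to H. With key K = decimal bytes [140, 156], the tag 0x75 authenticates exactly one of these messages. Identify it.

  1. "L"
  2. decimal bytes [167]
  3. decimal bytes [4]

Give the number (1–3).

2

Key decimal bytes [140, 156] = 8c 9c is 2 bytes ≤ B = 7; zero-pad to 7 bytes: K' = 8c 9c 00 00 00 00 00.
K' ⊕ ipad = ba aa 36 36 36 36 36; K' ⊕ opad = d0 c0 5c 5c 5c 5c 5c.
m1: inner = H(ba aa 36 36 36 36 36 4c) = be; tag = H(d0 c0 5c 5c 5c 5c 5c be) = 1a
m2: inner = H(ba aa 36 36 36 36 36 a7) = 19; tag = H(d0 c0 5c 5c 5c 5c 5c 19) = 75 ← matches
m3: inner = H(ba aa 36 36 36 36 36 04) = 76; tag = H(d0 c0 5c 5c 5c 5c 5c 76) = d2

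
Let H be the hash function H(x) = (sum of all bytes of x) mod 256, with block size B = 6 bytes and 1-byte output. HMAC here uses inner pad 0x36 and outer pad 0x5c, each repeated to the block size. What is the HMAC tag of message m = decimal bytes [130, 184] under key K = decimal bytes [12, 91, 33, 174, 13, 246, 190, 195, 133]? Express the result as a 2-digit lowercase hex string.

80

Key decimal bytes [12, 91, 33, 174, 13, 246, 190, 195, 133] = 0c 5b 21 ae 0d f6 be c3 85 is 9 bytes > B = 6, so hash it first: H(key) = 3f, then zero-pad to 6 bytes: K' = 3f 00 00 00 00 00.
K' ⊕ ipad = 09 36 36 36 36 36.  K' ⊕ opad = 63 5c 5c 5c 5c 5c.
Inner input = (K'⊕ipad) ∥ m = 09 36 36 36 36 36 ∥ 82 b8.
Inner hash: sum = 9+54+54+54+54+54+130+184 = 593; mod 256 = 81 → 51.
Outer input = (K'⊕opad) ∥ inner = 63 5c 5c 5c 5c 5c ∥ 51.
Outer hash (tag): sum = 99+92+92+92+92+92+81 = 640; mod 256 = 128 → 80.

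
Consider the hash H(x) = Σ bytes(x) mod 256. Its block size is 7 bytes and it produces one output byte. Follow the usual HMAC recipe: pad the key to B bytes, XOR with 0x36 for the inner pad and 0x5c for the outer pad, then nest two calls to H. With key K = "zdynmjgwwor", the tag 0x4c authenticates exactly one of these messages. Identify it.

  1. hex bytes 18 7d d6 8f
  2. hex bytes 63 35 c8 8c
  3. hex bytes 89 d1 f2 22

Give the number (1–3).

3

Key "zdynmjgwwor" = 7a 64 79 6e 6d 6a 67 77 77 6f 72 is 11 bytes > B = 7, so hash it first: H(key) = d2, then zero-pad to 7 bytes: K' = d2 00 00 00 00 00 00.
K' ⊕ ipad = e4 36 36 36 36 36 36; K' ⊕ opad = 8e 5c 5c 5c 5c 5c 5c.
m1: inner = H(e4 36 36 36 36 36 36 18 7d d6 8f) = 22; tag = H(8e 5c 5c 5c 5c 5c 5c 22) = d8
m2: inner = H(e4 36 36 36 36 36 36 63 35 c8 8c) = 14; tag = H(8e 5c 5c 5c 5c 5c 5c 14) = ca
m3: inner = H(e4 36 36 36 36 36 36 89 d1 f2 22) = 96; tag = H(8e 5c 5c 5c 5c 5c 5c 96) = 4c ← matches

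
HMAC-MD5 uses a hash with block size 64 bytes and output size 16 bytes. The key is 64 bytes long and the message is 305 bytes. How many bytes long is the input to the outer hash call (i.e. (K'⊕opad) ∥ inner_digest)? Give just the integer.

Key is 64 ≤ 64 bytes, zero-padded: |K'| = 64.
Outer input = (K'⊕opad) ∥ H(inner) → 64 + 16 = 80 bytes.

80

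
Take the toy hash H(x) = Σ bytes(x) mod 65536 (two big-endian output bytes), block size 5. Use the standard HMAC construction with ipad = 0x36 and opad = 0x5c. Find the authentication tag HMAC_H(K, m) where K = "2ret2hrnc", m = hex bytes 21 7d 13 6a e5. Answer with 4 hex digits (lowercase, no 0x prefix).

01bf

Key "2ret2hrnc" = 32 72 65 74 32 68 72 6e 63 is 9 bytes > B = 5, so hash it first: H(key) = 03 5a, then zero-pad to 5 bytes: K' = 03 5a 00 00 00.
K' ⊕ ipad = 35 6c 36 36 36.  K' ⊕ opad = 5f 06 5c 5c 5c.
Inner input = (K'⊕ipad) ∥ m = 35 6c 36 36 36 ∥ 21 7d 13 6a e5.
Inner hash: sum = 53+108+54+54+54+33+125+19+106+229 = 835 → 03 43.
Outer input = (K'⊕opad) ∥ inner = 5f 06 5c 5c 5c ∥ 03 43.
Outer hash (tag): sum = 95+6+92+92+92+3+67 = 447 → 01 bf.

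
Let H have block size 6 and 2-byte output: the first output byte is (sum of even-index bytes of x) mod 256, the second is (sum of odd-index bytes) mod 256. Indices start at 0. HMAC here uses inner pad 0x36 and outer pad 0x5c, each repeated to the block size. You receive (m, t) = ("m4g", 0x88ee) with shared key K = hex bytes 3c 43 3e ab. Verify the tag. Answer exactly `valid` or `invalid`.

invalid

Key hex bytes 3c 43 3e ab is 4 bytes ≤ B = 6; zero-pad to 6 bytes: K' = 3c 43 3e ab 00 00.
K' ⊕ ipad = 0a 75 08 9d 36 36; K' ⊕ opad = 60 1f 62 f7 5c 5c.
Inner hash: even-index sum = 284 mod 256 = 28; odd-index sum = 380 mod 256 = 124 → 1c 7c.
Outer hash (recomputed tag): even-index sum = 314 mod 256 = 58; odd-index sum = 494 mod 256 = 238 → 3a ee.
Recomputed tag = 3aee; claimed = 88ee → mismatch.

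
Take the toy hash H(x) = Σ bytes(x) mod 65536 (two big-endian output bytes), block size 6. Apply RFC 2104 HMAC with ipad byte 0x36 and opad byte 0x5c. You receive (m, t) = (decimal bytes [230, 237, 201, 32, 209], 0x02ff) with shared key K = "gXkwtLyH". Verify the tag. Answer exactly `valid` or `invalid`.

Key "gXkwtLyH" = 67 58 6b 77 74 4c 79 48 is 8 bytes > B = 6, so hash it first: H(key) = 03 22, then zero-pad to 6 bytes: K' = 03 22 00 00 00 00.
K' ⊕ ipad = 35 14 36 36 36 36; K' ⊕ opad = 5f 7e 5c 5c 5c 5c.
Inner hash: sum = 53+20+54+54+54+54+230+237+201+32+209 = 1198 → 04 ae.
Outer hash (recomputed tag): sum = 95+126+92+92+92+92+4+174 = 767 → 02 ff.
Recomputed tag = 02ff; claimed = 02ff → match.

valid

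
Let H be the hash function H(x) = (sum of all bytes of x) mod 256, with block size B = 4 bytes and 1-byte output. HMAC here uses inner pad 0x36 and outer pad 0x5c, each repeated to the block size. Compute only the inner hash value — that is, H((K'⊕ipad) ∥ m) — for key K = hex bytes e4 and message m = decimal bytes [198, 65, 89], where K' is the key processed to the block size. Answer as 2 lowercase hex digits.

d4

Key hex bytes e4 is 1 byte ≤ B = 4; zero-pad to 4 bytes: K' = e4 00 00 00.
K' ⊕ ipad = d2 36 36 36.
Inner input = d2 36 36 36 ∥ c6 41 59.
Inner hash: sum = 210+54+54+54+198+65+89 = 724; mod 256 = 212 → d4.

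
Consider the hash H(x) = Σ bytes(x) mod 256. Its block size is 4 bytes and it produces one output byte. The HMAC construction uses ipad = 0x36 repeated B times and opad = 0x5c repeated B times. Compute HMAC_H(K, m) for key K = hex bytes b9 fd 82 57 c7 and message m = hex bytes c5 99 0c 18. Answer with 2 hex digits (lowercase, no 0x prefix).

a2

Key hex bytes b9 fd 82 57 c7 is 5 bytes > B = 4, so hash it first: H(key) = 56, then zero-pad to 4 bytes: K' = 56 00 00 00.
K' ⊕ ipad = 60 36 36 36.  K' ⊕ opad = 0a 5c 5c 5c.
Inner input = (K'⊕ipad) ∥ m = 60 36 36 36 ∥ c5 99 0c 18.
Inner hash: sum = 96+54+54+54+197+153+12+24 = 644; mod 256 = 132 → 84.
Outer input = (K'⊕opad) ∥ inner = 0a 5c 5c 5c ∥ 84.
Outer hash (tag): sum = 10+92+92+92+132 = 418; mod 256 = 162 → a2.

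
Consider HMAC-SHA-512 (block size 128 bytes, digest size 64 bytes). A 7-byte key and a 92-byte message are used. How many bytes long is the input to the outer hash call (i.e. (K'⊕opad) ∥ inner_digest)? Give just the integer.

192

Key is 7 ≤ 128 bytes, zero-padded: |K'| = 128.
Outer input = (K'⊕opad) ∥ H(inner) → 128 + 64 = 192 bytes.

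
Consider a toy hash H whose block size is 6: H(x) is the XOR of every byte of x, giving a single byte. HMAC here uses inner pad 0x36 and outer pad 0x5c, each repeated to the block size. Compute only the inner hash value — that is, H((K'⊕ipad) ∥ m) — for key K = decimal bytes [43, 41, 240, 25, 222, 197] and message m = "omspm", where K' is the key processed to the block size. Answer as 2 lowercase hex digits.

Key decimal bytes [43, 41, 240, 25, 222, 197] = 2b 29 f0 19 de c5 is exactly B = 6 bytes: K' = 2b 29 f0 19 de c5.
K' ⊕ ipad = 1d 1f c6 2f e8 f3.
Inner input = 1d 1f c6 2f e8 f3 ∥ 6f 6d 73 70 6d.
Inner hash: XOR 1d⊕1f⊕c6⊕2f⊕e8⊕f3⊕6f⊕6d⊕73⊕70⊕6d = 9c.

9c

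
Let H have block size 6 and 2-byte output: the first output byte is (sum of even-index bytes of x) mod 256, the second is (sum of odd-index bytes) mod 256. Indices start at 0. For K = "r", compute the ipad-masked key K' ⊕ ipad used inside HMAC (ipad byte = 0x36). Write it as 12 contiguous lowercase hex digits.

Key "r" = 72 is 1 byte ≤ B = 6; zero-pad to 6 bytes: K' = 72 00 00 00 00 00.
XOR each byte with 0x36: 72⊕36=44, 00⊕36=36, 00⊕36=36, 00⊕36=36, 00⊕36=36, 00⊕36=36.

443636363636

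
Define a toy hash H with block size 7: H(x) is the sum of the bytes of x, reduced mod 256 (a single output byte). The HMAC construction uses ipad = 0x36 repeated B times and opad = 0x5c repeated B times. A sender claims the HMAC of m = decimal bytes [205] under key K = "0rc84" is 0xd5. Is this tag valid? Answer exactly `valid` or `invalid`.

Key "0rc84" = 30 72 63 38 34 is 5 bytes ≤ B = 7; zero-pad to 7 bytes: K' = 30 72 63 38 34 00 00.
K' ⊕ ipad = 06 44 55 0e 02 36 36; K' ⊕ opad = 6c 2e 3f 64 68 5c 5c.
Inner hash: sum = 6+68+85+14+2+54+54+205 = 488; mod 256 = 232 → e8.
Outer hash (recomputed tag): sum = 108+46+63+100+104+92+92+232 = 837; mod 256 = 69 → 45.
Recomputed tag = 45; claimed = d5 → mismatch.

invalid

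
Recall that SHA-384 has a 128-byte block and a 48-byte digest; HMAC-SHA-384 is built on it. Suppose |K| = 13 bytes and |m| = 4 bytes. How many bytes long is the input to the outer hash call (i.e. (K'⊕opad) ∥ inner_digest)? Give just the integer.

Key is 13 ≤ 128 bytes, zero-padded: |K'| = 128.
Outer input = (K'⊕opad) ∥ H(inner) → 128 + 48 = 176 bytes.

176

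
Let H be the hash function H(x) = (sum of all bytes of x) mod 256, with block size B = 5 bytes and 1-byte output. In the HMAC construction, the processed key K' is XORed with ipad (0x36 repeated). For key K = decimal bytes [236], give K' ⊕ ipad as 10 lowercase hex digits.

Key decimal bytes [236] = ec is 1 byte ≤ B = 5; zero-pad to 5 bytes: K' = ec 00 00 00 00.
XOR each byte with 0x36: ec⊕36=da, 00⊕36=36, 00⊕36=36, 00⊕36=36, 00⊕36=36.

da36363636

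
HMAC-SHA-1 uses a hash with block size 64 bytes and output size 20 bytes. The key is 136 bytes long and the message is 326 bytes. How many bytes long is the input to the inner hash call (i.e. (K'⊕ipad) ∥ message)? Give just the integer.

Key is 136 > 64 bytes, so it is hashed to 20 bytes then zero-padded to 64: |K'| = 64.
Inner input = (K'⊕ipad) ∥ m → 64 + 326 = 390 bytes.

390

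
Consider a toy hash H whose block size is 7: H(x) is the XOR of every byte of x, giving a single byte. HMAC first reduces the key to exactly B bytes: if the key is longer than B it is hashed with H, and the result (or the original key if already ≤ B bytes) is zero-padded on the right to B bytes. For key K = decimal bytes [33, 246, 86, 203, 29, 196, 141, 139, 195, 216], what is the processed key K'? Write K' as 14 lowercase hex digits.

8e000000000000

|K| = 10 > B = 7, so first hash the key.
H(K): XOR 21⊕f6⊕56⊕cb⊕1d⊕c4⊕8d⊕8b⊕c3⊕d8 = 8e.
Zero-pad H(K) = 8e to 7 bytes: K' = 8e 00 00 00 00 00 00.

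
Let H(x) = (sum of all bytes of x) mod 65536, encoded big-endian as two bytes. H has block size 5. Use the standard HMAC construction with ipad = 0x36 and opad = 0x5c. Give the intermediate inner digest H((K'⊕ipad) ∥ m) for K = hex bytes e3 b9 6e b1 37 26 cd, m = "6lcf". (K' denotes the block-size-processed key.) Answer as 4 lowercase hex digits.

0315

Key hex bytes e3 b9 6e b1 37 26 cd is 7 bytes > B = 5, so hash it first: H(key) = 03 e5, then zero-pad to 5 bytes: K' = 03 e5 00 00 00.
K' ⊕ ipad = 35 d3 36 36 36.
Inner input = 35 d3 36 36 36 ∥ 36 6c 63 66.
Inner hash: sum = 53+211+54+54+54+54+108+99+102 = 789 → 03 15.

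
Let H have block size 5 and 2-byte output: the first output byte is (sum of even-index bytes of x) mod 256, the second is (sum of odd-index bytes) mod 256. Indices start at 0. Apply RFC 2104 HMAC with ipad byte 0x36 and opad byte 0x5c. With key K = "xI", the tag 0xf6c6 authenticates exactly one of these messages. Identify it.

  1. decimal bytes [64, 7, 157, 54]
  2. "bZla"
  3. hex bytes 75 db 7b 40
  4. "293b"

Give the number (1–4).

4

Key "xI" = 78 49 is 2 bytes ≤ B = 5; zero-pad to 5 bytes: K' = 78 49 00 00 00.
K' ⊕ ipad = 4e 7f 36 36 36; K' ⊕ opad = 24 15 5c 5c 5c.
m1: inner = H(4e 7f 36 36 36 40 07 9d 36) = f7 92; tag = H(24 15 5c 5c 5c f7 92) = 6e68
m2: inner = H(4e 7f 36 36 36 62 5a 6c 61) = 75 83; tag = H(24 15 5c 5c 5c 75 83) = 5fe6
m3: inner = H(4e 7f 36 36 36 75 db 7b 40) = d5 a5; tag = H(24 15 5c 5c 5c d5 a5) = 8146
m4: inner = H(4e 7f 36 36 36 32 39 33 62) = 55 1a; tag = H(24 15 5c 5c 5c 55 1a) = f6c6 ← matches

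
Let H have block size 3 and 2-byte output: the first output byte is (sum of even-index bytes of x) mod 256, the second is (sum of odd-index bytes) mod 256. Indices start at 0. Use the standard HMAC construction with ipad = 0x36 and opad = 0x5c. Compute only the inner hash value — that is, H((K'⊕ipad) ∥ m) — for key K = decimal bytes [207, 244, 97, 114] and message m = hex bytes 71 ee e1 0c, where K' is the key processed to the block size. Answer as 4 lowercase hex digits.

36a2

Key decimal bytes [207, 244, 97, 114] = cf f4 61 72 is 4 bytes > B = 3, so hash it first: H(key) = 30 66, then zero-pad to 3 bytes: K' = 30 66 00.
K' ⊕ ipad = 06 50 36.
Inner input = 06 50 36 ∥ 71 ee e1 0c.
Inner hash: even-index sum = 310 mod 256 = 54; odd-index sum = 418 mod 256 = 162 → 36 a2.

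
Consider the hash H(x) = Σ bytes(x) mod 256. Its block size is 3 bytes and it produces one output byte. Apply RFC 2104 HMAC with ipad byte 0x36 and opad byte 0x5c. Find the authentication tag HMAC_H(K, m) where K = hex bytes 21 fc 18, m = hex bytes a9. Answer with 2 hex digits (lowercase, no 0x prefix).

19

Key hex bytes 21 fc 18 is exactly B = 3 bytes: K' = 21 fc 18.
K' ⊕ ipad = 17 ca 2e.  K' ⊕ opad = 7d a0 44.
Inner input = (K'⊕ipad) ∥ m = 17 ca 2e ∥ a9.
Inner hash: sum = 23+202+46+169 = 440; mod 256 = 184 → b8.
Outer input = (K'⊕opad) ∥ inner = 7d a0 44 ∥ b8.
Outer hash (tag): sum = 125+160+68+184 = 537; mod 256 = 25 → 19.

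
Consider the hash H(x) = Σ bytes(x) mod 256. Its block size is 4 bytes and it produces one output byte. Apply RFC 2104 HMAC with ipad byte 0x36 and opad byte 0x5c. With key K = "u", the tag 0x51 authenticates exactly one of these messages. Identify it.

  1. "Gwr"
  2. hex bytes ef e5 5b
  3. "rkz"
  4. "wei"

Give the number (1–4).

Key "u" = 75 is 1 byte ≤ B = 4; zero-pad to 4 bytes: K' = 75 00 00 00.
K' ⊕ ipad = 43 36 36 36; K' ⊕ opad = 29 5c 5c 5c.
m1: inner = H(43 36 36 36 47 77 72) = 15; tag = H(29 5c 5c 5c 15) = 52
m2: inner = H(43 36 36 36 ef e5 5b) = 14; tag = H(29 5c 5c 5c 14) = 51 ← matches
m3: inner = H(43 36 36 36 72 6b 7a) = 3c; tag = H(29 5c 5c 5c 3c) = 79
m4: inner = H(43 36 36 36 77 65 69) = 2a; tag = H(29 5c 5c 5c 2a) = 67

2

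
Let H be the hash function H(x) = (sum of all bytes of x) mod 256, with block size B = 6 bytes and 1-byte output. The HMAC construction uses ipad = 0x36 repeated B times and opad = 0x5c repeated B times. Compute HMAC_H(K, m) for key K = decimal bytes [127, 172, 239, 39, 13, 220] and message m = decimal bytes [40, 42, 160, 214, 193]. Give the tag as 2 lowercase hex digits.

8d

Key decimal bytes [127, 172, 239, 39, 13, 220] = 7f ac ef 27 0d dc is exactly B = 6 bytes: K' = 7f ac ef 27 0d dc.
K' ⊕ ipad = 49 9a d9 11 3b ea.  K' ⊕ opad = 23 f0 b3 7b 51 80.
Inner input = (K'⊕ipad) ∥ m = 49 9a d9 11 3b ea ∥ 28 2a a0 d6 c1.
Inner hash: sum = 73+154+217+17+59+234+40+42+160+214+193 = 1403; mod 256 = 123 → 7b.
Outer input = (K'⊕opad) ∥ inner = 23 f0 b3 7b 51 80 ∥ 7b.
Outer hash (tag): sum = 35+240+179+123+81+128+123 = 909; mod 256 = 141 → 8d.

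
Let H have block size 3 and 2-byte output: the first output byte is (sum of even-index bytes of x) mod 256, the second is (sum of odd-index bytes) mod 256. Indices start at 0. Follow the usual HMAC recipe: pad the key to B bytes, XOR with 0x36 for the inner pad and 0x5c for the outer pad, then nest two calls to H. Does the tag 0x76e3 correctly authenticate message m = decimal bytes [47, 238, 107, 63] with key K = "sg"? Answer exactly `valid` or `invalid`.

valid

Key "sg" = 73 67 is 2 bytes ≤ B = 3; zero-pad to 3 bytes: K' = 73 67 00.
K' ⊕ ipad = 45 51 36; K' ⊕ opad = 2f 3b 5c.
Inner hash: even-index sum = 424 mod 256 = 168; odd-index sum = 235 mod 256 = 235 → a8 eb.
Outer hash (recomputed tag): even-index sum = 374 mod 256 = 118; odd-index sum = 227 mod 256 = 227 → 76 e3.
Recomputed tag = 76e3; claimed = 76e3 → match.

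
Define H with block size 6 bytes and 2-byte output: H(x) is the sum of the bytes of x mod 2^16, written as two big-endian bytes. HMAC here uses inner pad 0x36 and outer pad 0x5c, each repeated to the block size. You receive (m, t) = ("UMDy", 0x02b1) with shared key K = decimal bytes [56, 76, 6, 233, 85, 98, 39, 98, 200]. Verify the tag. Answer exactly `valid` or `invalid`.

valid

Key decimal bytes [56, 76, 6, 233, 85, 98, 39, 98, 200] = 38 4c 06 e9 55 62 27 62 c8 is 9 bytes > B = 6, so hash it first: H(key) = 03 7b, then zero-pad to 6 bytes: K' = 03 7b 00 00 00 00.
K' ⊕ ipad = 35 4d 36 36 36 36; K' ⊕ opad = 5f 27 5c 5c 5c 5c.
Inner hash: sum = 53+77+54+54+54+54+85+77+68+121 = 697 → 02 b9.
Outer hash (recomputed tag): sum = 95+39+92+92+92+92+2+185 = 689 → 02 b1.
Recomputed tag = 02b1; claimed = 02b1 → match.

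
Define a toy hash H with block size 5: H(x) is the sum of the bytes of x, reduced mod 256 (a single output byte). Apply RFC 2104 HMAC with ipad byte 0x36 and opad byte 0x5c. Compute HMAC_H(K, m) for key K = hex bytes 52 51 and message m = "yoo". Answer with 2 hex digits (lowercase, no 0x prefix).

Key hex bytes 52 51 is 2 bytes ≤ B = 5; zero-pad to 5 bytes: K' = 52 51 00 00 00.
K' ⊕ ipad = 64 67 36 36 36.  K' ⊕ opad = 0e 0d 5c 5c 5c.
Inner input = (K'⊕ipad) ∥ m = 64 67 36 36 36 ∥ 79 6f 6f.
Inner hash: sum = 100+103+54+54+54+121+111+111 = 708; mod 256 = 196 → c4.
Outer input = (K'⊕opad) ∥ inner = 0e 0d 5c 5c 5c ∥ c4.
Outer hash (tag): sum = 14+13+92+92+92+196 = 499; mod 256 = 243 → f3.

f3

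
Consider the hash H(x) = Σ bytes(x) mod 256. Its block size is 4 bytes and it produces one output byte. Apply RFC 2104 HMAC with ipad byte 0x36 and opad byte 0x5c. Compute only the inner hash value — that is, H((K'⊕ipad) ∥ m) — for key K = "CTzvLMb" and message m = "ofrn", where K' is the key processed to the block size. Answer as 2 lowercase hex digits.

0b

Key "CTzvLMb" = 43 54 7a 76 4c 4d 62 is 7 bytes > B = 4, so hash it first: H(key) = 82, then zero-pad to 4 bytes: K' = 82 00 00 00.
K' ⊕ ipad = b4 36 36 36.
Inner input = b4 36 36 36 ∥ 6f 66 72 6e.
Inner hash: sum = 180+54+54+54+111+102+114+110 = 779; mod 256 = 11 → 0b.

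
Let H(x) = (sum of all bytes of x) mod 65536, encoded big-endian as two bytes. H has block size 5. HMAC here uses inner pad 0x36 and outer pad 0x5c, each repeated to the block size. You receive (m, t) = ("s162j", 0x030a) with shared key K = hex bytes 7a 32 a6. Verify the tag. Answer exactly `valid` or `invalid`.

valid

Key hex bytes 7a 32 a6 is 3 bytes ≤ B = 5; zero-pad to 5 bytes: K' = 7a 32 a6 00 00.
K' ⊕ ipad = 4c 04 90 36 36; K' ⊕ opad = 26 6e fa 5c 5c.
Inner hash: sum = 76+4+144+54+54+115+49+54+50+106 = 706 → 02 c2.
Outer hash (recomputed tag): sum = 38+110+250+92+92+2+194 = 778 → 03 0a.
Recomputed tag = 030a; claimed = 030a → match.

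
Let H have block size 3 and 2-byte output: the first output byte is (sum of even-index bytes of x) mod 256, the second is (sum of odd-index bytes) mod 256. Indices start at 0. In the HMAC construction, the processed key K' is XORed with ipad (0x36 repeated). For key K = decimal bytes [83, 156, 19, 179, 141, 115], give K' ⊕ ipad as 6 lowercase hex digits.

Key decimal bytes [83, 156, 19, 179, 141, 115] = 53 9c 13 b3 8d 73 is 6 bytes > B = 3, so hash it first: H(key) = f3 c2, then zero-pad to 3 bytes: K' = f3 c2 00.
XOR each byte with 0x36: f3⊕36=c5, c2⊕36=f4, 00⊕36=36.

c5f436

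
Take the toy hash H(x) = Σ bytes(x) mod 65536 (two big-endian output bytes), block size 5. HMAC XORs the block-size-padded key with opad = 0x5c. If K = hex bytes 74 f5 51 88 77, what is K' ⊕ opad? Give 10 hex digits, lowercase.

Key hex bytes 74 f5 51 88 77 is exactly B = 5 bytes: K' = 74 f5 51 88 77.
XOR each byte with 0x5c: 74⊕5c=28, f5⊕5c=a9, 51⊕5c=0d, 88⊕5c=d4, 77⊕5c=2b.

28a90dd42b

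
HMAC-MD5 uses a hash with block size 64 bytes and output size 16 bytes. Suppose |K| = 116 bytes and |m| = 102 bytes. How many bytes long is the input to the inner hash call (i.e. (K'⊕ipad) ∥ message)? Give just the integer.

Key is 116 > 64 bytes, so it is hashed to 16 bytes then zero-padded to 64: |K'| = 64.
Inner input = (K'⊕ipad) ∥ m → 64 + 102 = 166 bytes.

166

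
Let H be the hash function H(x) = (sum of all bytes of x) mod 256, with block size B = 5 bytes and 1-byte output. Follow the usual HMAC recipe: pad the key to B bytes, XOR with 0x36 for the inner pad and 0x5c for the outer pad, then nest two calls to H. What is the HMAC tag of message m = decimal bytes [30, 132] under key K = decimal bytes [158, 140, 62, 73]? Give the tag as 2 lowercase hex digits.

26

Key decimal bytes [158, 140, 62, 73] = 9e 8c 3e 49 is 4 bytes ≤ B = 5; zero-pad to 5 bytes: K' = 9e 8c 3e 49 00.
K' ⊕ ipad = a8 ba 08 7f 36.  K' ⊕ opad = c2 d0 62 15 5c.
Inner input = (K'⊕ipad) ∥ m = a8 ba 08 7f 36 ∥ 1e 84.
Inner hash: sum = 168+186+8+127+54+30+132 = 705; mod 256 = 193 → c1.
Outer input = (K'⊕opad) ∥ inner = c2 d0 62 15 5c ∥ c1.
Outer hash (tag): sum = 194+208+98+21+92+193 = 806; mod 256 = 38 → 26.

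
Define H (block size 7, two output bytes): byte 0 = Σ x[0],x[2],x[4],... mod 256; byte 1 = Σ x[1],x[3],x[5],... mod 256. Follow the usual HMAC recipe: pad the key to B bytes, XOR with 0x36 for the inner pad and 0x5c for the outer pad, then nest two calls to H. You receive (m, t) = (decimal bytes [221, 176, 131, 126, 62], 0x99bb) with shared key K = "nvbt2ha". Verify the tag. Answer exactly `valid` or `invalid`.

valid

Key "nvbt2ha" = 6e 76 62 74 32 68 61 is exactly B = 7 bytes: K' = 6e 76 62 74 32 68 61.
K' ⊕ ipad = 58 40 54 42 04 5e 57; K' ⊕ opad = 32 2a 3e 28 6e 34 3d.
Inner hash: even-index sum = 565 mod 256 = 53; odd-index sum = 638 mod 256 = 126 → 35 7e.
Outer hash (recomputed tag): even-index sum = 409 mod 256 = 153; odd-index sum = 187 mod 256 = 187 → 99 bb.
Recomputed tag = 99bb; claimed = 99bb → match.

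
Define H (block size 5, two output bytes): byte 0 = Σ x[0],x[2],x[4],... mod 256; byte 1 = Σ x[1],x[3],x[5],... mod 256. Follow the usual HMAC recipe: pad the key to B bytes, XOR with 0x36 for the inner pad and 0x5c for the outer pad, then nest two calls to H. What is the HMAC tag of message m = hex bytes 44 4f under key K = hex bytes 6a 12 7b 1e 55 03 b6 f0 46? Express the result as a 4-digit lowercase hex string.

b196

Key hex bytes 6a 12 7b 1e 55 03 b6 f0 46 is 9 bytes > B = 5, so hash it first: H(key) = 36 23, then zero-pad to 5 bytes: K' = 36 23 00 00 00.
K' ⊕ ipad = 00 15 36 36 36.  K' ⊕ opad = 6a 7f 5c 5c 5c.
Inner input = (K'⊕ipad) ∥ m = 00 15 36 36 36 ∥ 44 4f.
Inner hash: even-index sum = 187 mod 256 = 187; odd-index sum = 143 mod 256 = 143 → bb 8f.
Outer input = (K'⊕opad) ∥ inner = 6a 7f 5c 5c 5c ∥ bb 8f.
Outer hash (tag): even-index sum = 433 mod 256 = 177; odd-index sum = 406 mod 256 = 150 → b1 96.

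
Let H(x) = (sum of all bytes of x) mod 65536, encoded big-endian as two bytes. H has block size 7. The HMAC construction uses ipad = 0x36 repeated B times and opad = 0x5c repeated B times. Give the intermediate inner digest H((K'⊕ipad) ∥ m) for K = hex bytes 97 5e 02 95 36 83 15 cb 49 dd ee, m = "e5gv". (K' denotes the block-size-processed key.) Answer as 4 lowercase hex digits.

Key hex bytes 97 5e 02 95 36 83 15 cb 49 dd ee is 11 bytes > B = 7, so hash it first: H(key) = 05 39, then zero-pad to 7 bytes: K' = 05 39 00 00 00 00 00.
K' ⊕ ipad = 33 0f 36 36 36 36 36.
Inner input = 33 0f 36 36 36 36 36 ∥ 65 35 67 76.
Inner hash: sum = 51+15+54+54+54+54+54+101+53+103+118 = 711 → 02 c7.

02c7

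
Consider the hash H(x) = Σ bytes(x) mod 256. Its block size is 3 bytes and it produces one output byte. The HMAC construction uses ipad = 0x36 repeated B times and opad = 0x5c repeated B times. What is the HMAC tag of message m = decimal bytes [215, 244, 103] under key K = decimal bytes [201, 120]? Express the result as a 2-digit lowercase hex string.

Key decimal bytes [201, 120] = c9 78 is 2 bytes ≤ B = 3; zero-pad to 3 bytes: K' = c9 78 00.
K' ⊕ ipad = ff 4e 36.  K' ⊕ opad = 95 24 5c.
Inner input = (K'⊕ipad) ∥ m = ff 4e 36 ∥ d7 f4 67.
Inner hash: sum = 255+78+54+215+244+103 = 949; mod 256 = 181 → b5.
Outer input = (K'⊕opad) ∥ inner = 95 24 5c ∥ b5.
Outer hash (tag): sum = 149+36+92+181 = 458; mod 256 = 202 → ca.

ca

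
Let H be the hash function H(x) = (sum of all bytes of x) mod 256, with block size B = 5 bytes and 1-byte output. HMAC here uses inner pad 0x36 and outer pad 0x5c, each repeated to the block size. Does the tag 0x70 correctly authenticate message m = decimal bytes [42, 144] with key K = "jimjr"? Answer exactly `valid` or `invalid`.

valid

Key "jimjr" = 6a 69 6d 6a 72 is exactly B = 5 bytes: K' = 6a 69 6d 6a 72.
K' ⊕ ipad = 5c 5f 5b 5c 44; K' ⊕ opad = 36 35 31 36 2e.
Inner hash: sum = 92+95+91+92+68+42+144 = 624; mod 256 = 112 → 70.
Outer hash (recomputed tag): sum = 54+53+49+54+46+112 = 368; mod 256 = 112 → 70.
Recomputed tag = 70; claimed = 70 → match.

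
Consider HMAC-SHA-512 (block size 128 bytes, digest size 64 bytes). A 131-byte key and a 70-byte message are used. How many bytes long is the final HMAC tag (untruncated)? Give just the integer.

64

The tag is one SHA-512 digest: 64 bytes.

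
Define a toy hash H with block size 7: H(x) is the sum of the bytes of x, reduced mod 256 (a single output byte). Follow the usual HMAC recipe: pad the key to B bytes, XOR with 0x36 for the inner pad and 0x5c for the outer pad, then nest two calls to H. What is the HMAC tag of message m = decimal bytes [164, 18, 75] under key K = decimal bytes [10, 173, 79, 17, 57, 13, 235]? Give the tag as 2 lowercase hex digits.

b3

Key decimal bytes [10, 173, 79, 17, 57, 13, 235] = 0a ad 4f 11 39 0d eb is exactly B = 7 bytes: K' = 0a ad 4f 11 39 0d eb.
K' ⊕ ipad = 3c 9b 79 27 0f 3b dd.  K' ⊕ opad = 56 f1 13 4d 65 51 b7.
Inner input = (K'⊕ipad) ∥ m = 3c 9b 79 27 0f 3b dd ∥ a4 12 4b.
Inner hash: sum = 60+155+121+39+15+59+221+164+18+75 = 927; mod 256 = 159 → 9f.
Outer input = (K'⊕opad) ∥ inner = 56 f1 13 4d 65 51 b7 ∥ 9f.
Outer hash (tag): sum = 86+241+19+77+101+81+183+159 = 947; mod 256 = 179 → b3.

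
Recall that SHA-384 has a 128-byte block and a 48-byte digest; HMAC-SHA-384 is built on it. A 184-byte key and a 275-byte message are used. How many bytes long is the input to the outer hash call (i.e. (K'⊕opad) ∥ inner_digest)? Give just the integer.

Key is 184 > 128 bytes, so it is hashed to 48 bytes then zero-padded to 128: |K'| = 128.
Outer input = (K'⊕opad) ∥ H(inner) → 128 + 48 = 176 bytes.

176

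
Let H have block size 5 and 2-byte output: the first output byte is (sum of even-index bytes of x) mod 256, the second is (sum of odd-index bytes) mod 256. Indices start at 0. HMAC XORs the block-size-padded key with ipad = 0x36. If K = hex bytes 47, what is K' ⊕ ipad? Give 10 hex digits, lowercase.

Key hex bytes 47 is 1 byte ≤ B = 5; zero-pad to 5 bytes: K' = 47 00 00 00 00.
XOR each byte with 0x36: 47⊕36=71, 00⊕36=36, 00⊕36=36, 00⊕36=36, 00⊕36=36.

7136363636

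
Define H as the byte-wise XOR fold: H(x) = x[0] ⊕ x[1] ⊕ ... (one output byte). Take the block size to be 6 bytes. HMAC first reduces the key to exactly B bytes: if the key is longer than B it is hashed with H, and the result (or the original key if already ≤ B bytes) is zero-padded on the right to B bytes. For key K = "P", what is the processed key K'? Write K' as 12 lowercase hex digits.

500000000000

Key "P" = 50 is 1 byte ≤ B = 6; zero-pad to 6 bytes: K' = 50 00 00 00 00 00.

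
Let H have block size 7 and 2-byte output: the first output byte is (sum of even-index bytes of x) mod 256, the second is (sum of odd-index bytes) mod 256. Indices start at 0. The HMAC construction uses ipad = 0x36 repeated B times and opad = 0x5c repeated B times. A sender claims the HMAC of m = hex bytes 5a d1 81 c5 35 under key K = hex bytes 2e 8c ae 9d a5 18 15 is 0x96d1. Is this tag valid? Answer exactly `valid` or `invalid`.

invalid

Key hex bytes 2e 8c ae 9d a5 18 15 is exactly B = 7 bytes: K' = 2e 8c ae 9d a5 18 15.
K' ⊕ ipad = 18 ba 98 ab 93 2e 23; K' ⊕ opad = 72 d0 f2 c1 f9 44 49.
Inner hash: even-index sum = 764 mod 256 = 252; odd-index sum = 675 mod 256 = 163 → fc a3.
Outer hash (recomputed tag): even-index sum = 841 mod 256 = 73; odd-index sum = 721 mod 256 = 209 → 49 d1.
Recomputed tag = 49d1; claimed = 96d1 → mismatch.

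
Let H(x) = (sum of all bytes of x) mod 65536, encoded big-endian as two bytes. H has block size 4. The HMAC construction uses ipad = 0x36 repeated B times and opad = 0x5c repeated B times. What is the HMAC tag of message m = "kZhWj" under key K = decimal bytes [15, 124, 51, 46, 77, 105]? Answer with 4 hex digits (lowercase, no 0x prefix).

023b

Key decimal bytes [15, 124, 51, 46, 77, 105] = 0f 7c 33 2e 4d 69 is 6 bytes > B = 4, so hash it first: H(key) = 01 a2, then zero-pad to 4 bytes: K' = 01 a2 00 00.
K' ⊕ ipad = 37 94 36 36.  K' ⊕ opad = 5d fe 5c 5c.
Inner input = (K'⊕ipad) ∥ m = 37 94 36 36 ∥ 6b 5a 68 57 6a.
Inner hash: sum = 55+148+54+54+107+90+104+87+106 = 805 → 03 25.
Outer input = (K'⊕opad) ∥ inner = 5d fe 5c 5c ∥ 03 25.
Outer hash (tag): sum = 93+254+92+92+3+37 = 571 → 02 3b.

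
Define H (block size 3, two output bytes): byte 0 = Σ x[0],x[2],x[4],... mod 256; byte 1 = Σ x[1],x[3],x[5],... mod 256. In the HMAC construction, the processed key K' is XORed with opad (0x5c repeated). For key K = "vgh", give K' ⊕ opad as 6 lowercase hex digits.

Key "vgh" = 76 67 68 is exactly B = 3 bytes: K' = 76 67 68.
XOR each byte with 0x5c: 76⊕5c=2a, 67⊕5c=3b, 68⊕5c=34.

2a3b34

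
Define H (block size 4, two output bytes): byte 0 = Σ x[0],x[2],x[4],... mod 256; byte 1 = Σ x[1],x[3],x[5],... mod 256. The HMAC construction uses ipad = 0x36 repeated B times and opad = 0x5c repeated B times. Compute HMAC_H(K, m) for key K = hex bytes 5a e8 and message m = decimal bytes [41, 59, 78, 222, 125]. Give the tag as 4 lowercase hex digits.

f83d

Key hex bytes 5a e8 is 2 bytes ≤ B = 4; zero-pad to 4 bytes: K' = 5a e8 00 00.
K' ⊕ ipad = 6c de 36 36.  K' ⊕ opad = 06 b4 5c 5c.
Inner input = (K'⊕ipad) ∥ m = 6c de 36 36 ∥ 29 3b 4e de 7d.
Inner hash: even-index sum = 406 mod 256 = 150; odd-index sum = 557 mod 256 = 45 → 96 2d.
Outer input = (K'⊕opad) ∥ inner = 06 b4 5c 5c ∥ 96 2d.
Outer hash (tag): even-index sum = 248 mod 256 = 248; odd-index sum = 317 mod 256 = 61 → f8 3d.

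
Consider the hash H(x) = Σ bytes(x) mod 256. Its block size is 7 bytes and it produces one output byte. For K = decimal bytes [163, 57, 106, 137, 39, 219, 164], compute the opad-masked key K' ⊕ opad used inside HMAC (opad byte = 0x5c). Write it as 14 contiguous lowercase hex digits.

ff6536d57b87f8

Key decimal bytes [163, 57, 106, 137, 39, 219, 164] = a3 39 6a 89 27 db a4 is exactly B = 7 bytes: K' = a3 39 6a 89 27 db a4.
XOR each byte with 0x5c: a3⊕5c=ff, 39⊕5c=65, 6a⊕5c=36, 89⊕5c=d5, 27⊕5c=7b, db⊕5c=87, a4⊕5c=f8.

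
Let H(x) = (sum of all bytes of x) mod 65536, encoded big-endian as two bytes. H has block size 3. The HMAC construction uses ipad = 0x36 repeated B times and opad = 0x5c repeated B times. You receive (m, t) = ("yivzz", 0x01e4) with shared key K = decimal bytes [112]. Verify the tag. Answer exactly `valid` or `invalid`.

valid

Key decimal bytes [112] = 70 is 1 byte ≤ B = 3; zero-pad to 3 bytes: K' = 70 00 00.
K' ⊕ ipad = 46 36 36; K' ⊕ opad = 2c 5c 5c.
Inner hash: sum = 70+54+54+121+105+118+122+122 = 766 → 02 fe.
Outer hash (recomputed tag): sum = 44+92+92+2+254 = 484 → 01 e4.
Recomputed tag = 01e4; claimed = 01e4 → match.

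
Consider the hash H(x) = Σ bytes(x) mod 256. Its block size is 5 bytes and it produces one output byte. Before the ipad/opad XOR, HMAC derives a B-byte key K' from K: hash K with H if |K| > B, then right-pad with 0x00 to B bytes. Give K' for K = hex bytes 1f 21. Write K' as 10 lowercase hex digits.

Key hex bytes 1f 21 is 2 bytes ≤ B = 5; zero-pad to 5 bytes: K' = 1f 21 00 00 00.

1f21000000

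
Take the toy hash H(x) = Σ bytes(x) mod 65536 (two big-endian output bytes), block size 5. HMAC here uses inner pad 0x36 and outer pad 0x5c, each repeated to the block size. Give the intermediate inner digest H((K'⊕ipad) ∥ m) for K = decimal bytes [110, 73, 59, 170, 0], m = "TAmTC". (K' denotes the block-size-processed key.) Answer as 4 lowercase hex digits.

034f

Key decimal bytes [110, 73, 59, 170, 0] = 6e 49 3b aa 00 is exactly B = 5 bytes: K' = 6e 49 3b aa 00.
K' ⊕ ipad = 58 7f 0d 9c 36.
Inner input = 58 7f 0d 9c 36 ∥ 54 41 6d 54 43.
Inner hash: sum = 88+127+13+156+54+84+65+109+84+67 = 847 → 03 4f.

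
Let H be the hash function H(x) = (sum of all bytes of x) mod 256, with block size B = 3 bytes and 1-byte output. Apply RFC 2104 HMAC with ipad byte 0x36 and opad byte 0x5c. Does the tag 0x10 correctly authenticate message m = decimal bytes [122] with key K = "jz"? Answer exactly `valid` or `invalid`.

Key "jz" = 6a 7a is 2 bytes ≤ B = 3; zero-pad to 3 bytes: K' = 6a 7a 00.
K' ⊕ ipad = 5c 4c 36; K' ⊕ opad = 36 26 5c.
Inner hash: sum = 92+76+54+122 = 344; mod 256 = 88 → 58.
Outer hash (recomputed tag): sum = 54+38+92+88 = 272; mod 256 = 16 → 10.
Recomputed tag = 10; claimed = 10 → match.

valid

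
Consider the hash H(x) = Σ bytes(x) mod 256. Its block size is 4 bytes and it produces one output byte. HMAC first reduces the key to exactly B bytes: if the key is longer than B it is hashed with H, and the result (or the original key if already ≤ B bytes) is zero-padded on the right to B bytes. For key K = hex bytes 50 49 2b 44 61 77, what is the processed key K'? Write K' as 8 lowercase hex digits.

|K| = 6 > B = 4, so first hash the key.
H(K): sum = 80+73+43+68+97+119 = 480; mod 256 = 224 → e0.
Zero-pad H(K) = e0 to 4 bytes: K' = e0 00 00 00.

e0000000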